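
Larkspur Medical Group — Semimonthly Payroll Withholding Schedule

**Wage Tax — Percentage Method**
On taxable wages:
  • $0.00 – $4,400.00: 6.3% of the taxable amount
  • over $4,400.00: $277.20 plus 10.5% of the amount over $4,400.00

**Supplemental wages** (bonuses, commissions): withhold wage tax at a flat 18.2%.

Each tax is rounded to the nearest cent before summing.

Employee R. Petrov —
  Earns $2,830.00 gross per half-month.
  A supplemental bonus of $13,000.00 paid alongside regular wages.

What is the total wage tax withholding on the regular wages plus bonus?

$2,544.29

Wage Tax: taxable = $2,830.00
  6.3% × $2,830.00 = $178.29
Supplemental (18.2% flat on bonus): 18.2% × $13,000.00 = $2,366.00
Total wage tax: $178.29 + $2,366.00 = $2,544.29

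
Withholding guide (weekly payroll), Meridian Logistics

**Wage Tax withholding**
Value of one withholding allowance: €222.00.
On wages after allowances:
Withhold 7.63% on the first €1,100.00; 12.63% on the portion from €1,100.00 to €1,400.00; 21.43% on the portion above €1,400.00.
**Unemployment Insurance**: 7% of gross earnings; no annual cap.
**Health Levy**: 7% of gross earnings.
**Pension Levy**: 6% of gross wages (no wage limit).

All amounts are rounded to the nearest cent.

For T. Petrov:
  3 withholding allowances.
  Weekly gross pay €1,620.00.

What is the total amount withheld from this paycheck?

€396.79

Wage Tax: taxable = €1,620.00 − 3×€222.00 = €954.00
  7.63% × €954.00 = €72.79
Unemployment Insurance: 7% × €1,620.00 = €113.40
Health Levy: 7% × €1,620.00 = €113.40
Pension Levy: 6% × €1,620.00 = €97.20
Total: €72.79 + €113.40 + €113.40 + €97.20 = €396.79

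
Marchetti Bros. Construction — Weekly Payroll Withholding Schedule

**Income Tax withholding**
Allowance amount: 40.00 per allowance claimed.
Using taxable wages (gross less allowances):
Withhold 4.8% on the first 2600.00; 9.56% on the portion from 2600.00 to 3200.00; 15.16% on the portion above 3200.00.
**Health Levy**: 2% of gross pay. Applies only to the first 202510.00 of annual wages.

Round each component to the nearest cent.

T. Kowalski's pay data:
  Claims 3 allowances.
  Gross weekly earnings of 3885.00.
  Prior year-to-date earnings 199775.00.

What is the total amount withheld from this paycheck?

Income Tax: taxable = 3885.00 − 3×40.00 = 3765.00
  182.16 + 15.16% × (3765.00 − 3200.00) = 182.16 + 15.16% × 565.00 = 267.81
Health Levy: cap 202510.00 − YTD 199775.00 = 2735.00 subject; 2% × 2735.00 = 54.70
Total: 267.81 + 54.70 = 322.51

322.51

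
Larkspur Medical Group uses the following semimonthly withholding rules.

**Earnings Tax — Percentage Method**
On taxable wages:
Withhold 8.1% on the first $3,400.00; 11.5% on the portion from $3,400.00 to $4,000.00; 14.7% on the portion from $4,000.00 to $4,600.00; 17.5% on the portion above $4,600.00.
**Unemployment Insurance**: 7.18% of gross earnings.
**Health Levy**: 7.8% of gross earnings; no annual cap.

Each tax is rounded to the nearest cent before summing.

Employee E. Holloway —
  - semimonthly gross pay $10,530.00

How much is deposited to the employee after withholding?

Earnings Tax: taxable = $10,530.00
  $432.60 + 17.5% × ($10,530.00 − $4,600.00) = $432.60 + 17.5% × $5,930.00 = $1,470.35
Unemployment Insurance: 7.18% × $10,530.00 = $756.05
Health Levy: 7.8% × $10,530.00 = $821.34
Total withheld: $1,470.35 + $756.05 + $821.34 = $3,047.74
Net pay: $10,530.00 − $3,047.74 = $7,482.26

$7,482.26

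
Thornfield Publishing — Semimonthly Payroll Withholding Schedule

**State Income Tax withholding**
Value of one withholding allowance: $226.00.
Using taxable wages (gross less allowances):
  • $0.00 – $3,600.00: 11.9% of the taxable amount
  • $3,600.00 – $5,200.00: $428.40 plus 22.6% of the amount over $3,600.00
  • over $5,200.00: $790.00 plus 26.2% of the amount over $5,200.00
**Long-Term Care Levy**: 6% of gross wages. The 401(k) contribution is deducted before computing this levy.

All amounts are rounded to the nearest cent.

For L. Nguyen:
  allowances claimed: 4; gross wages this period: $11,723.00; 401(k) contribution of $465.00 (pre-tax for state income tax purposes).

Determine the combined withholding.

State Income Tax: taxable = $11,723.00 − $465.00 − 4×$226.00 = $10,354.00
  $790.00 + 26.2% × ($10,354.00 − $5,200.00) = $790.00 + 26.2% × $5,154.00 = $2,140.35
Long-Term Care Levy: 6% × $11,258.00 = $675.48
Total: $2,140.35 + $675.48 = $2,815.83

$2,815.83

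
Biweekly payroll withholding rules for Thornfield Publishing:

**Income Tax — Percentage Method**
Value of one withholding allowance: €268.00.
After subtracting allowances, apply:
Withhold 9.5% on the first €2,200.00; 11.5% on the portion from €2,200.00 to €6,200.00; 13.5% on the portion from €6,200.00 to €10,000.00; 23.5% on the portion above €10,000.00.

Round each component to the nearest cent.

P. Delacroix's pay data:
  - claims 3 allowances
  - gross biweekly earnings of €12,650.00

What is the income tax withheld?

Income Tax: taxable = €12,650.00 − 3×€268.00 = €11,846.00
  €1,182.00 + 23.5% × (€11,846.00 − €10,000.00) = €1,182.00 + 23.5% × €1,846.00 = €1,615.81

€1,615.81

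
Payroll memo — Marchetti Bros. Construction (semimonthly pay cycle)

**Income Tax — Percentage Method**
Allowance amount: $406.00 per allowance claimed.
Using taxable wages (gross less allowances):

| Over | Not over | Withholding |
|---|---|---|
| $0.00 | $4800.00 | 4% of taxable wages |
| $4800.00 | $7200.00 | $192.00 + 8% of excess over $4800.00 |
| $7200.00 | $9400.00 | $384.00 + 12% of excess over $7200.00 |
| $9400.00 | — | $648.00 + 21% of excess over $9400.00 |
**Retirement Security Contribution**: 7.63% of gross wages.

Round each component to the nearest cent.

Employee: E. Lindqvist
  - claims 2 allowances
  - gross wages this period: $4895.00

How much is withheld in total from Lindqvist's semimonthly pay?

$536.81

Income Tax: taxable = $4895.00 − 2×$406.00 = $4083.00
  4% × $4083.00 = $163.32
Retirement Security Contribution: 7.63% × $4895.00 = $373.49
Total: $163.32 + $373.49 = $536.81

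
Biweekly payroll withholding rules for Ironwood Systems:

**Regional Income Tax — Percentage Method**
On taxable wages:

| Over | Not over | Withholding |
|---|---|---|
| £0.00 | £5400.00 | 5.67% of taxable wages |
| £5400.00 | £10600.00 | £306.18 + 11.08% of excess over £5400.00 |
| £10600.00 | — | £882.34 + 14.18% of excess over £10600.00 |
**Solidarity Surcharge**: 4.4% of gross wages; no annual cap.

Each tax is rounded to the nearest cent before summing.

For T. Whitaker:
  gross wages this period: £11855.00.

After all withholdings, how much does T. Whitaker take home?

£10273.08

Regional Income Tax: taxable = £11855.00
  £882.34 + 14.18% × (£11855.00 − £10600.00) = £882.34 + 14.18% × £1255.00 = £1060.30
Solidarity Surcharge: 4.4% × £11855.00 = £521.62
Total withheld: £1060.30 + £521.62 = £1581.92
Net pay: £11855.00 − £1581.92 = £10273.08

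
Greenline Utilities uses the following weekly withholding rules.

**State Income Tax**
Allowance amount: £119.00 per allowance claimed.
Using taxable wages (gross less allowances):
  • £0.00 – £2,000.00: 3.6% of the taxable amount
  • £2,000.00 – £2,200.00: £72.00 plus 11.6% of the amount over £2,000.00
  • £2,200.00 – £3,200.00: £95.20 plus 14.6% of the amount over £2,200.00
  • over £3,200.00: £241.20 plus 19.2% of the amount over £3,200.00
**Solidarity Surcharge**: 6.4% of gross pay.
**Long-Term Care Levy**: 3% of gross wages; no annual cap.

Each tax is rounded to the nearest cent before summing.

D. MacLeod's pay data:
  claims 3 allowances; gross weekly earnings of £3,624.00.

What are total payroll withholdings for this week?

£594.72

State Income Tax: taxable = £3,624.00 − 3×£119.00 = £3,267.00
  £241.20 + 19.2% × (£3,267.00 − £3,200.00) = £241.20 + 19.2% × £67.00 = £254.06
Solidarity Surcharge: 6.4% × £3,624.00 = £231.94
Long-Term Care Levy: 3% × £3,624.00 = £108.72
Total: £254.06 + £231.94 + £108.72 = £594.72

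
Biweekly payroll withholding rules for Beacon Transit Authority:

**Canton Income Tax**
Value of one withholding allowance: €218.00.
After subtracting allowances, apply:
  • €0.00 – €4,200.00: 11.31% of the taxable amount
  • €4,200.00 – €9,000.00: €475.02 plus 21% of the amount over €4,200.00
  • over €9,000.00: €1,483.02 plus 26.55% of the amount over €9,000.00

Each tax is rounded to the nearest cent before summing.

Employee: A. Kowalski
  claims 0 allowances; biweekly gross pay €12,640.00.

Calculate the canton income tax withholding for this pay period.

Canton Income Tax: taxable = €12,640.00
  €1,483.02 + 26.55% × (€12,640.00 − €9,000.00) = €1,483.02 + 26.55% × €3,640.00 = €2,449.44

€2,449.44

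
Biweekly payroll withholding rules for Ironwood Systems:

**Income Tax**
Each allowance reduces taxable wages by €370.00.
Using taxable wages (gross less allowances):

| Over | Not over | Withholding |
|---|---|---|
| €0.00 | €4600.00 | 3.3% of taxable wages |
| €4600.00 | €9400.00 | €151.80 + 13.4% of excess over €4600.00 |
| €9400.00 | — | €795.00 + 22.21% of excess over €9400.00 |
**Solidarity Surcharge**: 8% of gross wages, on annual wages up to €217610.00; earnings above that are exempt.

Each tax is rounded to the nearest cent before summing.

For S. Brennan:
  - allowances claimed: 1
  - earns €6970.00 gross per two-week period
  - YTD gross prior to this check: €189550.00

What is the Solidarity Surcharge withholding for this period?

€557.60

Solidarity Surcharge: 8% × €6970.00 = €557.60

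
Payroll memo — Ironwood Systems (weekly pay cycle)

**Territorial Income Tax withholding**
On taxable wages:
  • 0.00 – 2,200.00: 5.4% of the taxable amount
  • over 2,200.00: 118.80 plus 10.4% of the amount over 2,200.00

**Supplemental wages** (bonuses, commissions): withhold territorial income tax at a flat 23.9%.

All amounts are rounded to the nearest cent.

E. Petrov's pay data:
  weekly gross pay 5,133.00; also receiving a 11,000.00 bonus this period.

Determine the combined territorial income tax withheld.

3,052.83

Territorial Income Tax: taxable = 5,133.00
  118.80 + 10.4% × (5,133.00 − 2,200.00) = 118.80 + 10.4% × 2,933.00 = 423.83
Supplemental (23.9% flat on bonus): 23.9% × 11,000.00 = 2,629.00
Total territorial income tax: 423.83 + 2,629.00 = 3,052.83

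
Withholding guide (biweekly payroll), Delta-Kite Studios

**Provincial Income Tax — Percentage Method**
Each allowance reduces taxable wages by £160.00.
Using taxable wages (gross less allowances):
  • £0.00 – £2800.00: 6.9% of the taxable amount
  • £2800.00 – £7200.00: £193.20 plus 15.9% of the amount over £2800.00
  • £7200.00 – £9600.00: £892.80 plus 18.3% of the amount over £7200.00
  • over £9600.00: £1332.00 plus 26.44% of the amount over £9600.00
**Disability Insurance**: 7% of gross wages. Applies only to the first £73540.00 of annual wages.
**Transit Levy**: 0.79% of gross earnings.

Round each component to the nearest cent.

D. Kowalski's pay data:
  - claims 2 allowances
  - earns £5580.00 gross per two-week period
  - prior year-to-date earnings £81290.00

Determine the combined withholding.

Provincial Income Tax: taxable = £5580.00 − 2×£160.00 = £5260.00
  £193.20 + 15.9% × (£5260.00 − £2800.00) = £193.20 + 15.9% × £2460.00 = £584.34
Disability Insurance: YTD £81290.00 ≥ cap £73540.00 → £0.00
Transit Levy: 0.79% × £5580.00 = £44.08
Total: £584.34 + £0.00 + £44.08 = £628.42

£628.42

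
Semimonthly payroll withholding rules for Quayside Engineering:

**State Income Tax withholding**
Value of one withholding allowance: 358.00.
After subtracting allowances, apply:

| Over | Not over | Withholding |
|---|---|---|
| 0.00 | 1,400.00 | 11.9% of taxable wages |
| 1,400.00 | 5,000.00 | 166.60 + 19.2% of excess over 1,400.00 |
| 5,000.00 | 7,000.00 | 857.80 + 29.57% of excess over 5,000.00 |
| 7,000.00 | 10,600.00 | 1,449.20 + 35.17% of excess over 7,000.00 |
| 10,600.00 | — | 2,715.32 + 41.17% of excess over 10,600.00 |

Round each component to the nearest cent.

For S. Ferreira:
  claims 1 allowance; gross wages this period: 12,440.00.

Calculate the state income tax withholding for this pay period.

3,325.46

State Income Tax: taxable = 12,440.00 − 1×358.00 = 12,082.00
  2,715.32 + 41.17% × (12,082.00 − 10,600.00) = 2,715.32 + 41.17% × 1,482.00 = 3,325.46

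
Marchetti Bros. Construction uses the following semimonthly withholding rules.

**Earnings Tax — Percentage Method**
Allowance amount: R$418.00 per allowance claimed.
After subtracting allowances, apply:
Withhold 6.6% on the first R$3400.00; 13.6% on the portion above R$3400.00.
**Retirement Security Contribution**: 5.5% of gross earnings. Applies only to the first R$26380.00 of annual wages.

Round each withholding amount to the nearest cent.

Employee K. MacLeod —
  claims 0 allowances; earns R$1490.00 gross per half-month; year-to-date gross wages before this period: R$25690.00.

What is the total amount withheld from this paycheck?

R$136.29

Earnings Tax: taxable = R$1490.00
  6.6% × R$1490.00 = R$98.34
Retirement Security Contribution: cap R$26380.00 − YTD R$25690.00 = R$690.00 subject; 5.5% × R$690.00 = R$37.95
Total: R$98.34 + R$37.95 = R$136.29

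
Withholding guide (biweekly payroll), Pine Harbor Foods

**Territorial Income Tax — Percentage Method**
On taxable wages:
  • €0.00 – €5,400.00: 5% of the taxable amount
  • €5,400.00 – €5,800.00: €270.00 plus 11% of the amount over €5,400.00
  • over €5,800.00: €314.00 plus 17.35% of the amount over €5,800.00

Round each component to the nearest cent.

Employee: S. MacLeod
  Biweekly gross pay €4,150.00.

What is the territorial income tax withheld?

€207.50

Territorial Income Tax: taxable = €4,150.00
  5% × €4,150.00 = €207.50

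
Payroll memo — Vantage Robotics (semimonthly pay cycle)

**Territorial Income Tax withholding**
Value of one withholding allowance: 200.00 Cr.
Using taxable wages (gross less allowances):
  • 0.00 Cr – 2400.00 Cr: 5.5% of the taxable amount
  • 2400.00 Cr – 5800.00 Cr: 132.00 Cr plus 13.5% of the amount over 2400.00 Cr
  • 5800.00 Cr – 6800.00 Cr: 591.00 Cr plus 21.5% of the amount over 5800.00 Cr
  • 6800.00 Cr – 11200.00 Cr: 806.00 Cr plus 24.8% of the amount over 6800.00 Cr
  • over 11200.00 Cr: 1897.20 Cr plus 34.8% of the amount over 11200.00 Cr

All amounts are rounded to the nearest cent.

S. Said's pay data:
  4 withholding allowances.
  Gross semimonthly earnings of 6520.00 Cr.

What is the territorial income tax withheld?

Territorial Income Tax: taxable = 6520.00 Cr − 4×200.00 Cr = 5720.00 Cr
  132.00 Cr + 13.5% × (5720.00 Cr − 2400.00 Cr) = 132.00 Cr + 13.5% × 3320.00 Cr = 580.20 Cr

580.20 Cr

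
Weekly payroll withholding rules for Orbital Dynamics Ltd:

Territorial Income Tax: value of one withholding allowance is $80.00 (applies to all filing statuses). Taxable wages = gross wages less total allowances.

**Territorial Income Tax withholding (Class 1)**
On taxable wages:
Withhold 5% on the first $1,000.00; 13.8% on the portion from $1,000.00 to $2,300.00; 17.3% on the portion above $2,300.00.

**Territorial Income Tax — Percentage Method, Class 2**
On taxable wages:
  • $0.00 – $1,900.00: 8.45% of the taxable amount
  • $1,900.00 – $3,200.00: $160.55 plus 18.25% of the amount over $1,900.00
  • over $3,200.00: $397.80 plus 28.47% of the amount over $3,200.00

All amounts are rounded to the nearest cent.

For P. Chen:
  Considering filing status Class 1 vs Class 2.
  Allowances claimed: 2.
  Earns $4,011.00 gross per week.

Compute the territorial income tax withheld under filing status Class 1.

Territorial Income Tax (Class 1): taxable = $4,011.00 − 2×$80.00 = $3,851.00
  $229.40 + 17.3% × ($3,851.00 − $2,300.00) = $229.40 + 17.3% × $1,551.00 = $497.72

$497.72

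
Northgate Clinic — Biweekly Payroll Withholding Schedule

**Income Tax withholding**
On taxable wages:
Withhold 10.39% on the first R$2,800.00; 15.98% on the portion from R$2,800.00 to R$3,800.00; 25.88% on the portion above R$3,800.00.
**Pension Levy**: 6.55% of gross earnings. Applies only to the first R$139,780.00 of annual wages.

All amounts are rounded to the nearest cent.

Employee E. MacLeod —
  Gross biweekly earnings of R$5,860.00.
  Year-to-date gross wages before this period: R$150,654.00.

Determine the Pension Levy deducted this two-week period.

Pension Levy: YTD R$150,654.00 ≥ cap R$139,780.00 → R$0.00

R$0.00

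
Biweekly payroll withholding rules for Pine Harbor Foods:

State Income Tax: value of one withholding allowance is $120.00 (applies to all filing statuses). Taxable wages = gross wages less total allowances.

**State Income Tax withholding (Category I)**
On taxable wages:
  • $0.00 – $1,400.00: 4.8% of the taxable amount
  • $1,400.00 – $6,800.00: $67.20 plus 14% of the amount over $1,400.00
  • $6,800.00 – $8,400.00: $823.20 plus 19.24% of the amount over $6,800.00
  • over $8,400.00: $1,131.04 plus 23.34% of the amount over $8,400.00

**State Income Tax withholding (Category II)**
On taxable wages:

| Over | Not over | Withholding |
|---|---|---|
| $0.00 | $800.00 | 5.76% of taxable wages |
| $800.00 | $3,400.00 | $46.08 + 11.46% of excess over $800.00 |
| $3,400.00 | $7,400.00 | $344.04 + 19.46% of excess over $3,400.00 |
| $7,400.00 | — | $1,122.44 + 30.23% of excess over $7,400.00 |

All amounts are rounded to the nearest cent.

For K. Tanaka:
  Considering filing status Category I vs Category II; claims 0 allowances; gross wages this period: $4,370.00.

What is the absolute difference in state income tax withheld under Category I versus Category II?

State Income Tax (Category I): taxable = $4,370.00
  $67.20 + 14% × ($4,370.00 − $1,400.00) = $67.20 + 14% × $2,970.00 = $483.00
State Income Tax (Category II): taxable = $4,370.00
  $344.04 + 19.46% × ($4,370.00 − $3,400.00) = $344.04 + 19.46% × $970.00 = $532.80
Difference: |$483.00 − $532.80| = $49.80 (higher under Category II)

$49.80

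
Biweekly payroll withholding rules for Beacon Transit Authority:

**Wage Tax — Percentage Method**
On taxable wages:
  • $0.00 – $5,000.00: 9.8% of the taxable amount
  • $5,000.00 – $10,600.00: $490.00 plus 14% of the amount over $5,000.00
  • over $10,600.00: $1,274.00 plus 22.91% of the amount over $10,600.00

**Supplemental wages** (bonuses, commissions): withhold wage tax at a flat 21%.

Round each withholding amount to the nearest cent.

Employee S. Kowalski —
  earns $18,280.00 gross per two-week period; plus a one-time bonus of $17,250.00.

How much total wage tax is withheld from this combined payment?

Wage Tax: taxable = $18,280.00
  $1,274.00 + 22.91% × ($18,280.00 − $10,600.00) = $1,274.00 + 22.91% × $7,680.00 = $3,033.49
Supplemental (21% flat on bonus): 21% × $17,250.00 = $3,622.50
Total wage tax: $3,033.49 + $3,622.50 = $6,655.99

$6,655.99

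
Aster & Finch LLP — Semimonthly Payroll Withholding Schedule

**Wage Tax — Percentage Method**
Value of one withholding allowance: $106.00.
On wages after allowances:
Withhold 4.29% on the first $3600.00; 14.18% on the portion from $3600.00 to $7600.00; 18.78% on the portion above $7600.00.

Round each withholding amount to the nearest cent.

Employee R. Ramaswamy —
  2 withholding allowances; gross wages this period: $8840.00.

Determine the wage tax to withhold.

$914.70

Wage Tax: taxable = $8840.00 − 2×$106.00 = $8628.00
  $721.64 + 18.78% × ($8628.00 − $7600.00) = $721.64 + 18.78% × $1028.00 = $914.70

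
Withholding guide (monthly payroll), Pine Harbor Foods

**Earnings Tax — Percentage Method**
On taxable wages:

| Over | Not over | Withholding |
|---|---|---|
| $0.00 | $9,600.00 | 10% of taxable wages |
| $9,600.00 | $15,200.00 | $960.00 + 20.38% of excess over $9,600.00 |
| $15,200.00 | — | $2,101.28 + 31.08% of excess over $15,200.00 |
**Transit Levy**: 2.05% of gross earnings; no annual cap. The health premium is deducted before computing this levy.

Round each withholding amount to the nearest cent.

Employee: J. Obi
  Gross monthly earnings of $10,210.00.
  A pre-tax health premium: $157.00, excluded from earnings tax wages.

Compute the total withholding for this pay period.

Earnings Tax: taxable = $10,210.00 − $157.00 = $10,053.00
  $960.00 + 20.38% × ($10,053.00 − $9,600.00) = $960.00 + 20.38% × $453.00 = $1,052.32
Transit Levy: 2.05% × $10,053.00 = $206.09
Total: $1,052.32 + $206.09 = $1,258.41

$1,258.41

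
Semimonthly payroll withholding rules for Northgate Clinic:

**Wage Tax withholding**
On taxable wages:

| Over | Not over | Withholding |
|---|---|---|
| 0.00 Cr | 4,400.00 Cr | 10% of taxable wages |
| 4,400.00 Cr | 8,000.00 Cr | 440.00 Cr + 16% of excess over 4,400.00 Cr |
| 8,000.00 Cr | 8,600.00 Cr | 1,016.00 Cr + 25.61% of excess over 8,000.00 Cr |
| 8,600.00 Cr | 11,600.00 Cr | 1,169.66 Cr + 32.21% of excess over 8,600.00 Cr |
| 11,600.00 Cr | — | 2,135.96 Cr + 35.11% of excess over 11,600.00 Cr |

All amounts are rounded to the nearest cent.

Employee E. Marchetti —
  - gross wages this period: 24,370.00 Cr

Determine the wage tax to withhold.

6,619.51 Cr

Wage Tax: taxable = 24,370.00 Cr
  2,135.96 Cr + 35.11% × (24,370.00 Cr − 11,600.00 Cr) = 2,135.96 Cr + 35.11% × 12,770.00 Cr = 6,619.51 Cr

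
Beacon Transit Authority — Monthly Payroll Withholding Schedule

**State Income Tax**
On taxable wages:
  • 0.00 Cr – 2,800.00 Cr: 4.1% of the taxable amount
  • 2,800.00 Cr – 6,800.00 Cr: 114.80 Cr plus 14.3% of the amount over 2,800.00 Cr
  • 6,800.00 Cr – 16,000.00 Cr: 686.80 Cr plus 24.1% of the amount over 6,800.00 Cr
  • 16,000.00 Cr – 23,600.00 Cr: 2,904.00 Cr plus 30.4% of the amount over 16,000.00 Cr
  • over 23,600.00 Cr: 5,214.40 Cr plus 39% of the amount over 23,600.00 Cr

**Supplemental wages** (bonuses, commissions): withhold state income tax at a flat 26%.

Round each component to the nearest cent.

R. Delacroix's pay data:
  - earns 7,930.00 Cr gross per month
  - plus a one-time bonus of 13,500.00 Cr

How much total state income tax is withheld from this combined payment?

4,469.13 Cr

State Income Tax: taxable = 7,930.00 Cr
  686.80 Cr + 24.1% × (7,930.00 Cr − 6,800.00 Cr) = 686.80 Cr + 24.1% × 1,130.00 Cr = 959.13 Cr
Supplemental (26% flat on bonus): 26% × 13,500.00 Cr = 3,510.00 Cr
Total state income tax: 959.13 Cr + 3,510.00 Cr = 4,469.13 Cr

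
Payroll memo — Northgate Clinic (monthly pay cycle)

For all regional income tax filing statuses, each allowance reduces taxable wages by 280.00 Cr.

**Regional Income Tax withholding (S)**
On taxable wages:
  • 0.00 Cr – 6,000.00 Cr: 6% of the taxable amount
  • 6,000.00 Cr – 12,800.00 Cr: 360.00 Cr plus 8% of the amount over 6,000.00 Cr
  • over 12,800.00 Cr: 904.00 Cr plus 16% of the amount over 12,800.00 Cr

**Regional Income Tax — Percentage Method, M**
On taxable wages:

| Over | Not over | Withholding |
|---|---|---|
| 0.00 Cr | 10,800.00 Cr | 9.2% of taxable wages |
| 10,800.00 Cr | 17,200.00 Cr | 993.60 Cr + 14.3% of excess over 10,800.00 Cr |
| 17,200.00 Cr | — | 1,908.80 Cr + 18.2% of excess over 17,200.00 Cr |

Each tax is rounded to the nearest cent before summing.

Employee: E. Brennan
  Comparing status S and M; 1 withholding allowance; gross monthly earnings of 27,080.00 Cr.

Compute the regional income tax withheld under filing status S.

3,144.00 Cr

Regional Income Tax (S): taxable = 27,080.00 Cr − 1×280.00 Cr = 26,800.00 Cr
  904.00 Cr + 16% × (26,800.00 Cr − 12,800.00 Cr) = 904.00 Cr + 16% × 14,000.00 Cr = 3,144.00 Cr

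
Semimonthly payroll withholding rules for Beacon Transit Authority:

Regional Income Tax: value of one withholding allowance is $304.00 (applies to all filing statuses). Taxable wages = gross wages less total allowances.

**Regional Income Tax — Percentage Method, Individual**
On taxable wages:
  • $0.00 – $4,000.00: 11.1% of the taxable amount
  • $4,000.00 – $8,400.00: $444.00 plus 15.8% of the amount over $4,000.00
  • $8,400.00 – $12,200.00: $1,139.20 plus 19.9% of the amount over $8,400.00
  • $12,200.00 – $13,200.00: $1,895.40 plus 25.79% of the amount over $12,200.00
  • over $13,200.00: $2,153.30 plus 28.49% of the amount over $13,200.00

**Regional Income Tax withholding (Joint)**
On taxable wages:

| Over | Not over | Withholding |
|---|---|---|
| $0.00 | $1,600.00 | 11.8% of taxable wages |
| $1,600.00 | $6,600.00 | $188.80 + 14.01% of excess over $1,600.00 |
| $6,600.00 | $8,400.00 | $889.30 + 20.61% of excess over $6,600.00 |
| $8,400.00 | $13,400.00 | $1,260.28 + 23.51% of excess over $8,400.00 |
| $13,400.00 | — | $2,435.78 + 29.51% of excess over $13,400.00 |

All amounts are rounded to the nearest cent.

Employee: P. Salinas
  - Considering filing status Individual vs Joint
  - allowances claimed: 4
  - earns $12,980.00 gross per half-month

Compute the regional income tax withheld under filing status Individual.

Regional Income Tax (Individual): taxable = $12,980.00 − 4×$304.00 = $11,764.00
  $1,139.20 + 19.9% × ($11,764.00 − $8,400.00) = $1,139.20 + 19.9% × $3,364.00 = $1,808.64

$1,808.64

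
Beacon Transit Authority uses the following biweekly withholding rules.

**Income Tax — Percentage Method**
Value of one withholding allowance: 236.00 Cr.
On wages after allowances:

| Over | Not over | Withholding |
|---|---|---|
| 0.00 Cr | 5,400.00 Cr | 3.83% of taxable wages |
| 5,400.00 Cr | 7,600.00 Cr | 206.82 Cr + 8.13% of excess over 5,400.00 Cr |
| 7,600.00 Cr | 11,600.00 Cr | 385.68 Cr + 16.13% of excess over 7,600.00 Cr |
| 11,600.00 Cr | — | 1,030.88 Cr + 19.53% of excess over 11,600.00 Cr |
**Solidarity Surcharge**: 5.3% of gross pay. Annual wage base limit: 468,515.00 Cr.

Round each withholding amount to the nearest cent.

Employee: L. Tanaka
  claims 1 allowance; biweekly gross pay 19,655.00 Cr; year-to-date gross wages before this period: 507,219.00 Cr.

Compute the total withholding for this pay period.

2,557.93 Cr

Income Tax: taxable = 19,655.00 Cr − 1×236.00 Cr = 19,419.00 Cr
  1,030.88 Cr + 19.53% × (19,419.00 Cr − 11,600.00 Cr) = 1,030.88 Cr + 19.53% × 7,819.00 Cr = 2,557.93 Cr
Solidarity Surcharge: YTD 507,219.00 Cr ≥ cap 468,515.00 Cr → 0.00 Cr
Total: 2,557.93 Cr + 0.00 Cr = 2,557.93 Cr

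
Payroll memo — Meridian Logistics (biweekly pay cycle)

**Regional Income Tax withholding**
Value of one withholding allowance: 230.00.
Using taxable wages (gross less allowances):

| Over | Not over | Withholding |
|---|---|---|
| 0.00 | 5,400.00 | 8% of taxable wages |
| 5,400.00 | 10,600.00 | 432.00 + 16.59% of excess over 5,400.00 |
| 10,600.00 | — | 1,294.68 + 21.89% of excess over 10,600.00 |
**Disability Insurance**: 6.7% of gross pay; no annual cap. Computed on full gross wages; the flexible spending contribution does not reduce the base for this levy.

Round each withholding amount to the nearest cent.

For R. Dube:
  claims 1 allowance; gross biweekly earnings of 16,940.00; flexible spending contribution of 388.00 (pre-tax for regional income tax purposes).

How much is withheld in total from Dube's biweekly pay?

Regional Income Tax: taxable = 16,940.00 − 388.00 − 1×230.00 = 16,322.00
  1,294.68 + 21.89% × (16,322.00 − 10,600.00) = 1,294.68 + 21.89% × 5,722.00 = 2,547.23
Disability Insurance: 6.7% × 16,940.00 = 1,134.98
Total: 2,547.23 + 1,134.98 = 3,682.21

3,682.21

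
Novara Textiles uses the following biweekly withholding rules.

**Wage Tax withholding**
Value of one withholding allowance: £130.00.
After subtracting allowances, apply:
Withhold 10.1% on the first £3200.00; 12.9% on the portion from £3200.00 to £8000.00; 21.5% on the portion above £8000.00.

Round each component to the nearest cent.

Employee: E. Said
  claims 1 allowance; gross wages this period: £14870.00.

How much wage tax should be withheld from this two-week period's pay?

Wage Tax: taxable = £14870.00 − 1×£130.00 = £14740.00
  £942.40 + 21.5% × (£14740.00 − £8000.00) = £942.40 + 21.5% × £6740.00 = £2391.50

£2391.50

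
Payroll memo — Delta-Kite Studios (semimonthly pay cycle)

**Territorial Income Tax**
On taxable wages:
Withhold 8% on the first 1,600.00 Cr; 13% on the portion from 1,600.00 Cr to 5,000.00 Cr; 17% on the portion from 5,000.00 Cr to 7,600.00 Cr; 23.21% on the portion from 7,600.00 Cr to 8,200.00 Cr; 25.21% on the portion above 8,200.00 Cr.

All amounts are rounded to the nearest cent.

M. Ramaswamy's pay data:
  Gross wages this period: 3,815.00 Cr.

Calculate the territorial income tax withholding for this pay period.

Territorial Income Tax: taxable = 3,815.00 Cr
  128.00 Cr + 13% × (3,815.00 Cr − 1,600.00 Cr) = 128.00 Cr + 13% × 2,215.00 Cr = 415.95 Cr

415.95 Cr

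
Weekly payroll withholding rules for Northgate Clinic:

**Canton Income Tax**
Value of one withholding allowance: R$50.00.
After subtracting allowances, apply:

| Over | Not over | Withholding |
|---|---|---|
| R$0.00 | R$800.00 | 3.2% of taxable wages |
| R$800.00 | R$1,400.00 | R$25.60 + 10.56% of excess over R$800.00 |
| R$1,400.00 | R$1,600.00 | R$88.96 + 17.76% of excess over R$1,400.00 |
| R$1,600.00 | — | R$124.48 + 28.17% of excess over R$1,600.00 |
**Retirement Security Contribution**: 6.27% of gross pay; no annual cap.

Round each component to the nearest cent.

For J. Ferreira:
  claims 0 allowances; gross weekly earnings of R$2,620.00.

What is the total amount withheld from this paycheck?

R$576.08

Canton Income Tax: taxable = R$2,620.00
  R$124.48 + 28.17% × (R$2,620.00 − R$1,600.00) = R$124.48 + 28.17% × R$1,020.00 = R$411.81
Retirement Security Contribution: 6.27% × R$2,620.00 = R$164.27
Total: R$411.81 + R$164.27 = R$576.08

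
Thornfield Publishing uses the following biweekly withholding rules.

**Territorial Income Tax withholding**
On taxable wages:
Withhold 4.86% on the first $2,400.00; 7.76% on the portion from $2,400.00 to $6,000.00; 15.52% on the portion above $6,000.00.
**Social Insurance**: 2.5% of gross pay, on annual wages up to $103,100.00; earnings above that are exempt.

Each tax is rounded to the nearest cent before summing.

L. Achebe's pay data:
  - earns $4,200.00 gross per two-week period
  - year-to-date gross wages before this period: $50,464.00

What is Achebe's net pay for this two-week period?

$3,838.68

Territorial Income Tax: taxable = $4,200.00
  $116.64 + 7.76% × ($4,200.00 − $2,400.00) = $116.64 + 7.76% × $1,800.00 = $256.32
Social Insurance: 2.5% × $4,200.00 = $105.00
Total withheld: $256.32 + $105.00 = $361.32
Net pay: $4,200.00 − $361.32 = $3,838.68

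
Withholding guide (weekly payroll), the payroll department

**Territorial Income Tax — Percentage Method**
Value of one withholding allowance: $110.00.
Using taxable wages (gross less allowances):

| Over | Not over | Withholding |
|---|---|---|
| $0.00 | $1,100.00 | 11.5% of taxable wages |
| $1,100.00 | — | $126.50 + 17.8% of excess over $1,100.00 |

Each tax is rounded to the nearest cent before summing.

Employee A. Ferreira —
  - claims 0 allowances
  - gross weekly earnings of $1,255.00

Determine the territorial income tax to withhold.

Territorial Income Tax: taxable = $1,255.00
  $126.50 + 17.8% × ($1,255.00 − $1,100.00) = $126.50 + 17.8% × $155.00 = $154.09

$154.09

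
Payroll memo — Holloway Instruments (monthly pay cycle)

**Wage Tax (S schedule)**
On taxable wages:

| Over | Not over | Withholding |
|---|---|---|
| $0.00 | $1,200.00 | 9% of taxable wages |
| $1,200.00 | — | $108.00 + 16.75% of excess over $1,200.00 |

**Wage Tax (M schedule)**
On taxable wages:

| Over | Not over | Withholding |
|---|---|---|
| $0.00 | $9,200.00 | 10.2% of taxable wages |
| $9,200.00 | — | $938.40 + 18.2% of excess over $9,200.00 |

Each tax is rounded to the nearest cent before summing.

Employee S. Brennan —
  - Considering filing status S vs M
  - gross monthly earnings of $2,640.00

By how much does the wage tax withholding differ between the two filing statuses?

Wage Tax (S): taxable = $2,640.00
  $108.00 + 16.75% × ($2,640.00 − $1,200.00) = $108.00 + 16.75% × $1,440.00 = $349.20
Wage Tax (M): taxable = $2,640.00
  10.2% × $2,640.00 = $269.28
Difference: |$349.20 − $269.28| = $79.92 (higher under S)

$79.92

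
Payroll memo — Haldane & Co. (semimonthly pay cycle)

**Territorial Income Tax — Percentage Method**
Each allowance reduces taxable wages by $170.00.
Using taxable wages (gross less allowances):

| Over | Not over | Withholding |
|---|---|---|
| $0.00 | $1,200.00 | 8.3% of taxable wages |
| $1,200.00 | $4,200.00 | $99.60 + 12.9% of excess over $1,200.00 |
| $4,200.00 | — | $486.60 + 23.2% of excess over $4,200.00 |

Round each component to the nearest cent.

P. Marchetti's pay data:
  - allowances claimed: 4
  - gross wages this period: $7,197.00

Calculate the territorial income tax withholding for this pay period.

$1,024.14

Territorial Income Tax: taxable = $7,197.00 − 4×$170.00 = $6,517.00
  $486.60 + 23.2% × ($6,517.00 − $4,200.00) = $486.60 + 23.2% × $2,317.00 = $1,024.14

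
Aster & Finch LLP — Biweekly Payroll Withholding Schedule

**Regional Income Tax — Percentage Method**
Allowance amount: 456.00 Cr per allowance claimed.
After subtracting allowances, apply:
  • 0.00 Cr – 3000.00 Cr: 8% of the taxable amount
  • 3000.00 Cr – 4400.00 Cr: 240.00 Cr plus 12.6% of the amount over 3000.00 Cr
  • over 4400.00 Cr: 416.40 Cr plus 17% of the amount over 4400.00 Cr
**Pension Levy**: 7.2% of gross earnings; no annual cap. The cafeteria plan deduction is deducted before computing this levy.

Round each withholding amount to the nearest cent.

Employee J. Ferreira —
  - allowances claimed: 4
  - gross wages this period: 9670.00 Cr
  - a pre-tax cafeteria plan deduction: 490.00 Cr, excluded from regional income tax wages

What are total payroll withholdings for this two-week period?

1579.88 Cr

Regional Income Tax: taxable = 9670.00 Cr − 490.00 Cr − 4×456.00 Cr = 7356.00 Cr
  416.40 Cr + 17% × (7356.00 Cr − 4400.00 Cr) = 416.40 Cr + 17% × 2956.00 Cr = 918.92 Cr
Pension Levy: 7.2% × 9180.00 Cr = 660.96 Cr
Total: 918.92 Cr + 660.96 Cr = 1579.88 Cr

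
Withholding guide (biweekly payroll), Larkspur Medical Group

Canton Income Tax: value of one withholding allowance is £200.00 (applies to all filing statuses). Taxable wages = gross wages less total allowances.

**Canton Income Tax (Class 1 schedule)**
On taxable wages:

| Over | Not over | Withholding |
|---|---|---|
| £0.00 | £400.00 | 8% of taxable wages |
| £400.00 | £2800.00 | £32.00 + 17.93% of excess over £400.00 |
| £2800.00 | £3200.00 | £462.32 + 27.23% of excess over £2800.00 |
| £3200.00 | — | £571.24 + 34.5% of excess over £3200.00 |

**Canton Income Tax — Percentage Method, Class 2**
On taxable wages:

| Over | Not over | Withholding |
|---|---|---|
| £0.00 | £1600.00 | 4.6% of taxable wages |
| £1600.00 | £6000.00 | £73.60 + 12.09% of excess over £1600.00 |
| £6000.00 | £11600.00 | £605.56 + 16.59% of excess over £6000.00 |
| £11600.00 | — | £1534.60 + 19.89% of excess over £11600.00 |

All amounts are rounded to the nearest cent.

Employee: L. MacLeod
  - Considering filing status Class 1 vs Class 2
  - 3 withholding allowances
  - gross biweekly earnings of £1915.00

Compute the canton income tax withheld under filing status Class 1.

Canton Income Tax (Class 1): taxable = £1915.00 − 3×£200.00 = £1315.00
  £32.00 + 17.93% × (£1315.00 − £400.00) = £32.00 + 17.93% × £915.00 = £196.06

£196.06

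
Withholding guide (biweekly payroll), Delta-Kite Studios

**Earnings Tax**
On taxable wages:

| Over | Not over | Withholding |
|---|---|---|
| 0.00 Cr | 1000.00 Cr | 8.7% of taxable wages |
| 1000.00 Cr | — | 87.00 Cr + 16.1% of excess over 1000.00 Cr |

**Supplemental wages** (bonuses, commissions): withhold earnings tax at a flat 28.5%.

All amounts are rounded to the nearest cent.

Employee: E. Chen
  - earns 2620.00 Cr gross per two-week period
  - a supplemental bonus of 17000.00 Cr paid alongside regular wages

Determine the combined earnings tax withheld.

5192.82 Cr

Earnings Tax: taxable = 2620.00 Cr
  87.00 Cr + 16.1% × (2620.00 Cr − 1000.00 Cr) = 87.00 Cr + 16.1% × 1620.00 Cr = 347.82 Cr
Supplemental (28.5% flat on bonus): 28.5% × 17000.00 Cr = 4845.00 Cr
Total earnings tax: 347.82 Cr + 4845.00 Cr = 5192.82 Cr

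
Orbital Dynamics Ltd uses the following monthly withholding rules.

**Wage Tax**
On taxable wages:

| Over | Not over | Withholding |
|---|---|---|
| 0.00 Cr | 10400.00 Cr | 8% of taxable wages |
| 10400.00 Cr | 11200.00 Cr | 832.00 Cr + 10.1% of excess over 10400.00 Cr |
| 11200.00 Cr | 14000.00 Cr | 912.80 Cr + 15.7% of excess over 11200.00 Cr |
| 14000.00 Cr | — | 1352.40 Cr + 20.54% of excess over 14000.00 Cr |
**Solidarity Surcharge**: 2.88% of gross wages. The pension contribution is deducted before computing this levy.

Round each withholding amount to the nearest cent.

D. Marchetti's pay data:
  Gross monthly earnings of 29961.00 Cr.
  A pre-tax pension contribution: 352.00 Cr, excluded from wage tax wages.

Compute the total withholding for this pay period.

5411.23 Cr

Wage Tax: taxable = 29961.00 Cr − 352.00 Cr = 29609.00 Cr
  1352.40 Cr + 20.54% × (29609.00 Cr − 14000.00 Cr) = 1352.40 Cr + 20.54% × 15609.00 Cr = 4558.49 Cr
Solidarity Surcharge: 2.88% × 29609.00 Cr = 852.74 Cr
Total: 4558.49 Cr + 852.74 Cr = 5411.23 Cr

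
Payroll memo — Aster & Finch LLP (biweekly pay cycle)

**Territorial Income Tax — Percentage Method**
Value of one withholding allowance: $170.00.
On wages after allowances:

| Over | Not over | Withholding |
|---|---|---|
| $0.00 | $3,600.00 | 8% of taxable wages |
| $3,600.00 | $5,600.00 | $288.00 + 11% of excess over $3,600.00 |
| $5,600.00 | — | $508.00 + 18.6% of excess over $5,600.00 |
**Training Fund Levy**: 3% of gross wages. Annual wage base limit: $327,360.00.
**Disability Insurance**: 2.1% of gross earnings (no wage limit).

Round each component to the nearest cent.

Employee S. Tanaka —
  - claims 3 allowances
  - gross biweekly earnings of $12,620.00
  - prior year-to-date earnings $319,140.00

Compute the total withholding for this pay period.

$2,230.48

Territorial Income Tax: taxable = $12,620.00 − 3×$170.00 = $12,110.00
  $508.00 + 18.6% × ($12,110.00 − $5,600.00) = $508.00 + 18.6% × $6,510.00 = $1,718.86
Training Fund Levy: cap $327,360.00 − YTD $319,140.00 = $8,220.00 subject; 3% × $8,220.00 = $246.60
Disability Insurance: 2.1% × $12,620.00 = $265.02
Total: $1,718.86 + $246.60 + $265.02 = $2,230.48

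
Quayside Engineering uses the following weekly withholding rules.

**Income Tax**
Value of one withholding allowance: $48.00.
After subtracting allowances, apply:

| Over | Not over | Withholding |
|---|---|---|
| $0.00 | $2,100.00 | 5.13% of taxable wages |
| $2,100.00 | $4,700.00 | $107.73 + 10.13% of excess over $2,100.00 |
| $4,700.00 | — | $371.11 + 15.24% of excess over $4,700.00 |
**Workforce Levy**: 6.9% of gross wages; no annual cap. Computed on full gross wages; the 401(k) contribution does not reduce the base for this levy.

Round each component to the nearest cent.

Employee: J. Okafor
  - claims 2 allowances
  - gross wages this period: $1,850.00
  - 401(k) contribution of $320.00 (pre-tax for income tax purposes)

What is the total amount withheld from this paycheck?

Income Tax: taxable = $1,850.00 − $320.00 − 2×$48.00 = $1,434.00
  5.13% × $1,434.00 = $73.56
Workforce Levy: 6.9% × $1,850.00 = $127.65
Total: $73.56 + $127.65 = $201.21

$201.21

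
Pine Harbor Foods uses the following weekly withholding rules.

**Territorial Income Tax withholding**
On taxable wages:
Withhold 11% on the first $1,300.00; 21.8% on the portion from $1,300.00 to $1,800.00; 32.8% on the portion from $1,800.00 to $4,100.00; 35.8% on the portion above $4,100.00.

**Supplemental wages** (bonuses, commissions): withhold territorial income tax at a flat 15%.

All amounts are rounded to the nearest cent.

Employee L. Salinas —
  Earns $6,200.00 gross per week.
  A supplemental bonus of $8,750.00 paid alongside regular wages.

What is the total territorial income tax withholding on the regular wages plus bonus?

$3,070.70

Territorial Income Tax: taxable = $6,200.00
  $1,006.40 + 35.8% × ($6,200.00 − $4,100.00) = $1,006.40 + 35.8% × $2,100.00 = $1,758.20
Supplemental (15% flat on bonus): 15% × $8,750.00 = $1,312.50
Total territorial income tax: $1,758.20 + $1,312.50 = $3,070.70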